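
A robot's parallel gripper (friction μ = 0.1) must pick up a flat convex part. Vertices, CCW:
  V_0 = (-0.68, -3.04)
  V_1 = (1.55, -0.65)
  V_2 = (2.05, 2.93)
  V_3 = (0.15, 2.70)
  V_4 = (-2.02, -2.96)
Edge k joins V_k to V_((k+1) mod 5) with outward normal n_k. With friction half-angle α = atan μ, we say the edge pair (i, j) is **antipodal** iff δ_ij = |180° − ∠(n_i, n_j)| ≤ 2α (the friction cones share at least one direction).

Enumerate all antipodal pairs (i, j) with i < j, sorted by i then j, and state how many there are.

count = 1; pairs: (2,4)

α = atan 0.1 = 5.71°;  2α = 11.42°
n_0 = (+0.7312, -0.6822)
n_1 = (+0.9904, -0.1383)
n_2 = (-0.1202, +0.9928)
n_3 = (-0.9337, +0.3580)
n_4 = (-0.0596, -0.9982)
  (0,1): δ = 144.93°  ·
  (0,2): δ = 40.08°  ·
  (0,3): δ = 22.04°  ·
  (0,4): δ = 129.60°  ·
  (1,2): δ = 75.15°  ·
  (1,3): δ = 13.03°  ·
  (1,4): δ = 94.53°  ·
  (2,3): δ = 117.88°  ·
  (2,4): δ = 10.32°  ✓
  (3,4): δ = 72.44°  ·
antipodal pairs: 1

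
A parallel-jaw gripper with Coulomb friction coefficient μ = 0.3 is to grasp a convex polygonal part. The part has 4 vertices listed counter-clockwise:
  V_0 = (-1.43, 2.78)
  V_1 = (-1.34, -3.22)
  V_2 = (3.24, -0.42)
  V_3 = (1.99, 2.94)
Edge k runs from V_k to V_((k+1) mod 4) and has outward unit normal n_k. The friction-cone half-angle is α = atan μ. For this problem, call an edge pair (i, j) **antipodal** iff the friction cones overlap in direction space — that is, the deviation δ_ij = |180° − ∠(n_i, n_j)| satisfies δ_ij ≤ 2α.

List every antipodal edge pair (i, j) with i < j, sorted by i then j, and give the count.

count = 2; pairs: (0,2), (1,3)

α = atan 0.3 = 16.70°;  2α = 33.40°
n_0 = (-0.9999, -0.0150)
n_1 = (+0.5216, -0.8532)
n_2 = (+0.9372, +0.3487)
n_3 = (-0.0467, +0.9989)
  (0,1): δ = 59.42°  ·
  (0,2): δ = 19.55°  ✓
  (0,3): δ = 91.82°  ·
  (1,2): δ = 101.03°  ·
  (1,3): δ = 28.76°  ✓
  (2,3): δ = 107.73°  ·
antipodal pairs: 2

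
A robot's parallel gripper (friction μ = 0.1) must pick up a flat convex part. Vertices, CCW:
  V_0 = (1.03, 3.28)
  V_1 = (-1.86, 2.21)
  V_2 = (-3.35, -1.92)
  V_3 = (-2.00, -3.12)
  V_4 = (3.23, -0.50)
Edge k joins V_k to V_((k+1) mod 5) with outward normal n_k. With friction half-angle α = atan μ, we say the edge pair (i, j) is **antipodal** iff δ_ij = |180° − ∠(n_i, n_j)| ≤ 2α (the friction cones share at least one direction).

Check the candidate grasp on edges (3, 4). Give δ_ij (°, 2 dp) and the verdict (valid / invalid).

δ = 86.41°, invalid

α = atan 0.1 = 5.71°;  2α = 11.42°
edge 3: e_3 = (+5.23, +2.62);  n_3 = (+0.4479, -0.8941)
edge 4: e_4 = (-2.20, +3.78);  n_4 = (+0.8643, +0.5030)
∠(n_3, n_4) = 93.59°
δ = |180° − 93.59°| = 86.41°
86.41° > 2α = 11.42°  →  invalid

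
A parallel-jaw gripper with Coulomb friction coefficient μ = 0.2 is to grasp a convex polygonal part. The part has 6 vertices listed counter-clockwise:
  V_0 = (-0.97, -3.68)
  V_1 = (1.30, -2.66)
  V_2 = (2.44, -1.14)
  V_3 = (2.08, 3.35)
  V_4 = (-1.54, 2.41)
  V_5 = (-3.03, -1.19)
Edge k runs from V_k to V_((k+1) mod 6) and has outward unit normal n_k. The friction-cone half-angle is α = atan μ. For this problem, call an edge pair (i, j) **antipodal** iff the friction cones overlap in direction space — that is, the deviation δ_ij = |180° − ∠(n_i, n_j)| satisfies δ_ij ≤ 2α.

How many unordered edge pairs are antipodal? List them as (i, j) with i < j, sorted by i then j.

count = 2; pairs: (0,3), (1,4)

α = atan 0.2 = 11.31°;  2α = 22.62°
n_0 = (+0.4099, -0.9121)
n_1 = (+0.8000, -0.6000)
n_2 = (+0.9968, +0.0799)
n_3 = (-0.2513, +0.9679)
n_4 = (-0.9240, +0.3824)
n_5 = (-0.7705, -0.6374)
  (0,1): δ = 151.07°  ·
  (0,2): δ = 109.61°  ·
  (0,3): δ = 9.64°  ✓
  (0,4): δ = 43.32°  ·
  (0,5): δ = 105.41°  ·
  (1,2): δ = 138.55°  ·
  (1,3): δ = 38.57°  ·
  (1,4): δ = 14.39°  ✓
  (1,5): δ = 76.47°  ·
  (2,3): δ = 80.03°  ·
  (2,4): δ = 27.07°  ·
  (2,5): δ = 35.02°  ·
  (3,4): δ = 127.04°  ·
  (3,5): δ = 64.96°  ·
  (4,5): δ = 117.91°  ·
antipodal pairs: 2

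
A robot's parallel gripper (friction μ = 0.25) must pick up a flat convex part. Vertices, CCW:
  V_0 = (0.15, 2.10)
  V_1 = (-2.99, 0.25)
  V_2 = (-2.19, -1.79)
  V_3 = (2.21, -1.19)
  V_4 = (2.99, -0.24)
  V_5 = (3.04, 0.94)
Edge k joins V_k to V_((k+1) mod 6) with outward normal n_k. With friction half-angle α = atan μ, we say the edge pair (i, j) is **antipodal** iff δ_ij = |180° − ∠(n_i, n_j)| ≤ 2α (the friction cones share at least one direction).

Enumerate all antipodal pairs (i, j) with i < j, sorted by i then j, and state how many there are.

α = atan 0.25 = 14.04°;  2α = 28.07°
n_0 = (-0.5076, +0.8616)
n_1 = (-0.9310, -0.3651)
n_2 = (+0.1351, -0.9908)
n_3 = (+0.7729, -0.6346)
n_4 = (+0.9991, -0.0423)
n_5 = (+0.3725, +0.9280)
  (0,1): δ = 99.09°  ·
  (0,2): δ = 22.74°  ✓
  (0,3): δ = 20.11°  ✓
  (0,4): δ = 57.07°  ·
  (0,5): δ = 127.62°  ·
  (1,2): δ = 103.65°  ·
  (1,3): δ = 60.80°  ·
  (1,4): δ = 23.84°  ✓
  (1,5): δ = 46.72°  ·
  (2,3): δ = 137.15°  ·
  (2,4): δ = 100.19°  ·
  (2,5): δ = 29.63°  ·
  (3,4): δ = 143.04°  ·
  (3,5): δ = 72.48°  ·
  (4,5): δ = 109.44°  ·
antipodal pairs: 3

count = 3; pairs: (0,2), (0,3), (1,4)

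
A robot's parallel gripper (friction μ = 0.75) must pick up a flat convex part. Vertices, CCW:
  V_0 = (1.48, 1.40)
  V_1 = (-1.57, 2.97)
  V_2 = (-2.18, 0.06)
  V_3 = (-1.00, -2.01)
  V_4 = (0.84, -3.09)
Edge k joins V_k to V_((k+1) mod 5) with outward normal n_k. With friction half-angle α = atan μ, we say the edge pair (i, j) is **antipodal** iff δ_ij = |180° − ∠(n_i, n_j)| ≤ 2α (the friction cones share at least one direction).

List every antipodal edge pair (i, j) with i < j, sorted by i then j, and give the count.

α = atan 0.75 = 36.87°;  2α = 73.74°
n_0 = (+0.4577, +0.8891)
n_1 = (-0.9787, +0.2052)
n_2 = (-0.8688, -0.4952)
n_3 = (-0.5062, -0.8624)
n_4 = (+0.9900, -0.1411)
  (0,1): δ = 74.60°  ·
  (0,2): δ = 33.08°  ✓
  (0,3): δ = 3.17°  ✓
  (0,4): δ = 109.13°  ·
  (1,2): δ = 138.48°  ·
  (1,3): δ = 108.57°  ·
  (1,4): δ = 3.73°  ✓
  (2,3): δ = 150.10°  ·
  (2,4): δ = 37.80°  ✓
  (3,4): δ = 67.70°  ✓
antipodal pairs: 5

count = 5; pairs: (0,2), (0,3), (1,4), (2,4), (3,4)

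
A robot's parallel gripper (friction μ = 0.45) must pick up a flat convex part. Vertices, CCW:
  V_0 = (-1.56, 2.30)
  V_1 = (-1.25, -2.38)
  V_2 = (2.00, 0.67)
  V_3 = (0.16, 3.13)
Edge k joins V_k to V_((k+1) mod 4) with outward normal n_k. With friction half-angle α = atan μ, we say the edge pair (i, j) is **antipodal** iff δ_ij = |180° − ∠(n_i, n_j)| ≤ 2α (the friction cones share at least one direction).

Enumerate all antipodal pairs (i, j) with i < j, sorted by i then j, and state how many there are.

count = 2; pairs: (0,2), (1,3)

α = atan 0.45 = 24.23°;  2α = 48.46°
n_0 = (-0.9978, -0.0661)
n_1 = (+0.6843, -0.7292)
n_2 = (+0.8008, +0.5990)
n_3 = (-0.4346, +0.9006)
  (0,1): δ = 50.61°  ·
  (0,2): δ = 33.01°  ✓
  (0,3): δ = 111.97°  ·
  (1,2): δ = 96.39°  ·
  (1,3): δ = 17.42°  ✓
  (2,3): δ = 101.04°  ·
antipodal pairs: 2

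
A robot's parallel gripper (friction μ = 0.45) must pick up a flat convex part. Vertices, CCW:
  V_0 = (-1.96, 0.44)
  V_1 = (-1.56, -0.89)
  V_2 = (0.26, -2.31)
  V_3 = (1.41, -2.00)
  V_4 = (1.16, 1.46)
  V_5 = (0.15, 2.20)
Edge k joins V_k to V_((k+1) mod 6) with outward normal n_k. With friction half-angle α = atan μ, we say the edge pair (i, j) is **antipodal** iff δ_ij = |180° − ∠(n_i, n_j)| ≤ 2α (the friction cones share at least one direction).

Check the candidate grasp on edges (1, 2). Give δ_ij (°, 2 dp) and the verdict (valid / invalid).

δ = 126.95°, invalid

α = atan 0.45 = 24.23°;  2α = 48.46°
edge 1: e_1 = (+1.82, -1.42);  n_1 = (-0.6151, -0.7884)
edge 2: e_2 = (+1.15, +0.31);  n_2 = (+0.2603, -0.9655)
∠(n_1, n_2) = 53.05°
δ = |180° − 53.05°| = 126.95°
126.95° > 2α = 48.46°  →  invalid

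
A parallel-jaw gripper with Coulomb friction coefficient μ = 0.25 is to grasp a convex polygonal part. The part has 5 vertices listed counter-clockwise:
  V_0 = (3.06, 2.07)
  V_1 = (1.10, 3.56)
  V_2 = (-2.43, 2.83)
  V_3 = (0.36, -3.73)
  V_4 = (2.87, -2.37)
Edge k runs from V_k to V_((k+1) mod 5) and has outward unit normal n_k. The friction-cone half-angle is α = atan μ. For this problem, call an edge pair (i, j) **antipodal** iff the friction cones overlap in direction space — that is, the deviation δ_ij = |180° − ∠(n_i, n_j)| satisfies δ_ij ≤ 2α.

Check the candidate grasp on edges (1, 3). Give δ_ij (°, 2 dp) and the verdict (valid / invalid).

δ = 16.77°, valid

α = atan 0.25 = 14.04°;  2α = 28.07°
edge 1: e_1 = (-3.53, -0.73);  n_1 = (-0.2025, +0.9793)
edge 3: e_3 = (+2.51, +1.36);  n_3 = (+0.4764, -0.8792)
∠(n_1, n_3) = 163.23°
δ = |180° − 163.23°| = 16.77°
16.77° ≤ 2α = 28.07°  →  valid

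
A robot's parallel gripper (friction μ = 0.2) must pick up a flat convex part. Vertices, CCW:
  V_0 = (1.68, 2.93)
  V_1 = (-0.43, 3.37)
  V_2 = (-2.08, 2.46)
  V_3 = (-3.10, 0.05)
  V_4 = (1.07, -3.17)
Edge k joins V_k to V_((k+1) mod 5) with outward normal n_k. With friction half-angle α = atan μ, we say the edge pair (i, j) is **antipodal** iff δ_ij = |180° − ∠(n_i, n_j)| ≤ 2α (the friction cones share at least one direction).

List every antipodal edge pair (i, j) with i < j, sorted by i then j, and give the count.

α = atan 0.2 = 11.31°;  2α = 22.62°
n_0 = (+0.2041, +0.9789)
n_1 = (-0.4829, +0.8757)
n_2 = (-0.9209, +0.3898)
n_3 = (-0.6112, -0.7915)
n_4 = (+0.9950, -0.0995)
  (0,1): δ = 139.34°  ·
  (0,2): δ = 101.16°  ·
  (0,3): δ = 25.90°  ·
  (0,4): δ = 96.07°  ·
  (1,2): δ = 141.82°  ·
  (1,3): δ = 66.55°  ·
  (1,4): δ = 55.41°  ·
  (2,3): δ = 104.73°  ·
  (2,4): δ = 17.23°  ✓
  (3,4): δ = 58.04°  ·
antipodal pairs: 1

count = 1; pairs: (2,4)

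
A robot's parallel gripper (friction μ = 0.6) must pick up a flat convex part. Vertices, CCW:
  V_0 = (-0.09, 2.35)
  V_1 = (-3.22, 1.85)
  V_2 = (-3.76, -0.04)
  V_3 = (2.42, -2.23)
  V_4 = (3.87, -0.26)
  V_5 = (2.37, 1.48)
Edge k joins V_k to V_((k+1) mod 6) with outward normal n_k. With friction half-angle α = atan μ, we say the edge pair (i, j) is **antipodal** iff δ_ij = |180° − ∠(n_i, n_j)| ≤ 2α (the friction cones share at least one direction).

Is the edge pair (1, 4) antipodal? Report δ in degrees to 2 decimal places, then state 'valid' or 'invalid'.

δ = 56.71°, valid

α = atan 0.6 = 30.96°;  2α = 61.93°
edge 1: e_1 = (-0.54, -1.89);  n_1 = (-0.9615, +0.2747)
edge 4: e_4 = (-1.50, +1.74);  n_4 = (+0.7574, +0.6529)
∠(n_1, n_4) = 123.29°
δ = |180° − 123.29°| = 56.71°
56.71° ≤ 2α = 61.93°  →  valid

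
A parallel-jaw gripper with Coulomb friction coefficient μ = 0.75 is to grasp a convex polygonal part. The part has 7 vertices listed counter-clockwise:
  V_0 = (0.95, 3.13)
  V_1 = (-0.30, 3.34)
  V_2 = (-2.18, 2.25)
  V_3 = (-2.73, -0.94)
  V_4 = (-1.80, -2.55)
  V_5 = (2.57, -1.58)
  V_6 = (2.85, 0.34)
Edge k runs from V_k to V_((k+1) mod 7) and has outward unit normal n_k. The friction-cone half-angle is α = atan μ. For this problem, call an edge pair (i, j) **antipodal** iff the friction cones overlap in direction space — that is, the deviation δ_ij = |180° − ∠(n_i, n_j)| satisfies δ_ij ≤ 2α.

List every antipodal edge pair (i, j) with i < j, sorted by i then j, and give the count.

count = 10; pairs: (0,3), (0,4), (1,4), (1,5), (2,4), (2,5), (2,6), (3,5), (3,6), (4,6)

α = atan 0.75 = 36.87°;  2α = 73.74°
n_0 = (+0.1657, +0.9862)
n_1 = (-0.5016, +0.8651)
n_2 = (-0.9855, +0.1699)
n_3 = (-0.8659, -0.5002)
n_4 = (+0.2167, -0.9762)
n_5 = (+0.9895, -0.1443)
n_6 = (+0.8265, +0.5629)
  (0,1): δ = 140.36°  ·
  (0,2): δ = 90.25°  ·
  (0,3): δ = 50.45°  ✓
  (0,4): δ = 22.05°  ✓
  (0,5): δ = 91.24°  ·
  (0,6): δ = 133.79°  ·
  (1,2): δ = 129.89°  ·
  (1,3): δ = 90.09°  ·
  (1,4): δ = 17.59°  ✓
  (1,5): δ = 51.60°  ✓
  (1,6): δ = 94.15°  ·
  (2,3): δ = 140.21°  ·
  (2,4): δ = 67.70°  ✓
  (2,5): δ = 1.49°  ✓
  (2,6): δ = 44.04°  ✓
  (3,4): δ = 107.50°  ·
  (3,5): δ = 38.31°  ✓
  (3,6): δ = 4.24°  ✓
  (4,5): δ = 110.81°  ·
  (4,6): δ = 68.26°  ✓
  (5,6): δ = 137.45°  ·
antipodal pairs: 10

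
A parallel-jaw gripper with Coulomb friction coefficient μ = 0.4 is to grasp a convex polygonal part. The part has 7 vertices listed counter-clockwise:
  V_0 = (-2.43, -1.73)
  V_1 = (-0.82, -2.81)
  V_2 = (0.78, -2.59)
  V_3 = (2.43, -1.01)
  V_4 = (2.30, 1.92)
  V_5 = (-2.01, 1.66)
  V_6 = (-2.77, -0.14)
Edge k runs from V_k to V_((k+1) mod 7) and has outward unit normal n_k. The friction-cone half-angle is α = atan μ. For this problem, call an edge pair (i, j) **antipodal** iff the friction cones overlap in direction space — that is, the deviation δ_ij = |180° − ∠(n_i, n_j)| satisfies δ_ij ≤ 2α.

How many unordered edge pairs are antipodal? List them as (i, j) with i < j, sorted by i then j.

count = 6; pairs: (0,4), (1,4), (2,4), (2,5), (3,5), (3,6)

α = atan 0.4 = 21.80°;  2α = 43.60°
n_0 = (-0.5571, -0.8305)
n_1 = (+0.1362, -0.9907)
n_2 = (+0.6916, -0.7223)
n_3 = (+0.9990, +0.0443)
n_4 = (-0.0602, +0.9982)
n_5 = (-0.9212, +0.3890)
n_6 = (-0.9779, -0.2091)
  (0,1): δ = 138.32°  ·
  (0,2): δ = 102.39°  ·
  (0,3): δ = 53.61°  ·
  (0,4): δ = 37.31°  ✓
  (0,5): δ = 100.96°  ·
  (0,6): δ = 135.92°  ·
  (1,2): δ = 144.07°  ·
  (1,3): δ = 95.29°  ·
  (1,4): δ = 4.38°  ✓
  (1,5): δ = 59.28°  ·
  (1,6): δ = 94.24°  ·
  (2,3): δ = 131.22°  ·
  (2,4): δ = 40.31°  ✓
  (2,5): δ = 23.35°  ✓
  (2,6): δ = 58.31°  ·
  (3,4): δ = 89.09°  ·
  (3,5): δ = 25.43°  ✓
  (3,6): δ = 9.53°  ✓
  (4,5): δ = 116.34°  ·
  (4,6): δ = 81.38°  ·
  (5,6): δ = 145.04°  ·
antipodal pairs: 6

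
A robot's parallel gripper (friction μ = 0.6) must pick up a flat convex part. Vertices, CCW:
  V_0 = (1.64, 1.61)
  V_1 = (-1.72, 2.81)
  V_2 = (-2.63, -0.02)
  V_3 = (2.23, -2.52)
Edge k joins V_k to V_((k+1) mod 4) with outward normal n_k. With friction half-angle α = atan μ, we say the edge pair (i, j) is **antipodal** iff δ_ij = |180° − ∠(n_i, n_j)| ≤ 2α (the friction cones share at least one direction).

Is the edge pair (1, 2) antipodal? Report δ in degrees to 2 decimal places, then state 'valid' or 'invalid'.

α = atan 0.6 = 30.96°;  2α = 61.93°
edge 1: e_1 = (-0.91, -2.83);  n_1 = (-0.9520, +0.3061)
edge 2: e_2 = (+4.86, -2.50);  n_2 = (-0.4574, -0.8892)
∠(n_1, n_2) = 80.60°
δ = |180° − 80.60°| = 99.40°
99.40° > 2α = 61.93°  →  invalid

δ = 99.40°, invalid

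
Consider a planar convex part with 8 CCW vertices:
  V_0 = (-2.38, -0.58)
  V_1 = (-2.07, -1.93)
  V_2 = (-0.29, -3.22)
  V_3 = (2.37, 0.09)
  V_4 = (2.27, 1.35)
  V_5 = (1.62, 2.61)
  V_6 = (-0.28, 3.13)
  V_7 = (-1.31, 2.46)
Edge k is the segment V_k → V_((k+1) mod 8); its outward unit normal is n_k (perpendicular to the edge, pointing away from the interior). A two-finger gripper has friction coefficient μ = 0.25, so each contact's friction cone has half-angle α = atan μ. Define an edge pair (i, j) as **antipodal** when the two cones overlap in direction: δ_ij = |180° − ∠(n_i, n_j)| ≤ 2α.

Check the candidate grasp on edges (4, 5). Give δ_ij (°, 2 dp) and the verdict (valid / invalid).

δ = 132.59°, invalid

α = atan 0.25 = 14.04°;  2α = 28.07°
edge 4: e_4 = (-0.65, +1.26);  n_4 = (+0.8887, +0.4585)
edge 5: e_5 = (-1.90, +0.52);  n_5 = (+0.2640, +0.9645)
∠(n_4, n_5) = 47.41°
δ = |180° − 47.41°| = 132.59°
132.59° > 2α = 28.07°  →  invalid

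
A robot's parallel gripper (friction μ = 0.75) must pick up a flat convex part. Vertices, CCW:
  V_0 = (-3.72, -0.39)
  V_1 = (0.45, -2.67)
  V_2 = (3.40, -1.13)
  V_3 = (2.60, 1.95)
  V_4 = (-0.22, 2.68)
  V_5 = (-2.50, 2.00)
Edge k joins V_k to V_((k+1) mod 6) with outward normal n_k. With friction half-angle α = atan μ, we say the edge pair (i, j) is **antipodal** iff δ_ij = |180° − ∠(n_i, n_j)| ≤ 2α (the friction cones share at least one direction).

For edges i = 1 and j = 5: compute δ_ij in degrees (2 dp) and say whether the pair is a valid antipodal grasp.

α = atan 0.75 = 36.87°;  2α = 73.74°
edge 1: e_1 = (+2.95, +1.54);  n_1 = (+0.4628, -0.8865)
edge 5: e_5 = (-1.22, -2.39);  n_5 = (-0.8907, +0.4547)
∠(n_1, n_5) = 144.61°
δ = |180° − 144.61°| = 35.39°
35.39° ≤ 2α = 73.74°  →  valid

δ = 35.39°, valid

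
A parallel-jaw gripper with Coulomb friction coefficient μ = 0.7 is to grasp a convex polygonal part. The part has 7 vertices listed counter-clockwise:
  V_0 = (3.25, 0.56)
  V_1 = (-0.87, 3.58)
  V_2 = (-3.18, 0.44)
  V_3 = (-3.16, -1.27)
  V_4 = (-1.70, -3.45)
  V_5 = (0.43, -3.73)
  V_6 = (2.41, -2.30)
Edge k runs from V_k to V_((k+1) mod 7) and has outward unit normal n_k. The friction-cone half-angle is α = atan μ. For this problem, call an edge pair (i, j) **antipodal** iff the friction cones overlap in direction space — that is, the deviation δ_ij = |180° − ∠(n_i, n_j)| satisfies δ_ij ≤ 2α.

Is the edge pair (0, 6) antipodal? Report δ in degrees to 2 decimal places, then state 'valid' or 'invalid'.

δ = 109.87°, invalid

α = atan 0.7 = 34.99°;  2α = 69.98°
edge 0: e_0 = (-4.12, +3.02);  n_0 = (+0.5912, +0.8065)
edge 6: e_6 = (+0.84, +2.86);  n_6 = (+0.9595, -0.2818)
∠(n_0, n_6) = 70.13°
δ = |180° − 70.13°| = 109.87°
109.87° > 2α = 69.98°  →  invalid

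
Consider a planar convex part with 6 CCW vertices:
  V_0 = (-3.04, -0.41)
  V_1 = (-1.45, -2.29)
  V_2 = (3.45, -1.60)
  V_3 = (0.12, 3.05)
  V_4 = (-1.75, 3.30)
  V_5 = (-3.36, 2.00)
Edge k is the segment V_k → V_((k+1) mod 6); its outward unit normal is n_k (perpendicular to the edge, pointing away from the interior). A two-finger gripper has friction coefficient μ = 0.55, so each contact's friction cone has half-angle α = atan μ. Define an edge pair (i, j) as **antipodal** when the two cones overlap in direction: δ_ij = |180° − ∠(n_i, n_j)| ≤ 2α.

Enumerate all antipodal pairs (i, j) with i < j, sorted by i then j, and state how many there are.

count = 5; pairs: (0,2), (0,3), (1,3), (1,4), (2,5)

α = atan 0.55 = 28.81°;  2α = 57.62°
n_0 = (-0.7635, -0.6458)
n_1 = (+0.1394, -0.9902)
n_2 = (+0.8130, +0.5822)
n_3 = (+0.1325, +0.9912)
n_4 = (-0.6282, +0.7780)
n_5 = (-0.9913, -0.1316)
  (0,1): δ = 122.21°  ·
  (0,2): δ = 4.62°  ✓
  (0,3): δ = 42.16°  ✓
  (0,4): δ = 88.70°  ·
  (0,5): δ = 147.34°  ·
  (1,2): δ = 62.41°  ·
  (1,3): δ = 15.63°  ✓
  (1,4): δ = 30.90°  ✓
  (1,5): δ = 89.55°  ·
  (2,3): δ = 133.22°  ·
  (2,4): δ = 86.69°  ·
  (2,5): δ = 28.04°  ✓
  (3,4): δ = 133.47°  ·
  (3,5): δ = 74.82°  ·
  (4,5): δ = 121.36°  ·
antipodal pairs: 5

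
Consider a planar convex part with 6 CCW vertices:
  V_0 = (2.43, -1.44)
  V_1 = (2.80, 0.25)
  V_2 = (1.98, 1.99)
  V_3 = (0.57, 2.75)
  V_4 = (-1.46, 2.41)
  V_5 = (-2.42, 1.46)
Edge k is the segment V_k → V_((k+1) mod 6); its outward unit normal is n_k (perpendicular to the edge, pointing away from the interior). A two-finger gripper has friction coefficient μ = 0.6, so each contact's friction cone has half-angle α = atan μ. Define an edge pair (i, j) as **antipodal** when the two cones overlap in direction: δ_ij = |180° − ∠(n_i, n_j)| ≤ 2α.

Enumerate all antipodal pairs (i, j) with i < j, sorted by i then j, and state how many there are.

α = atan 0.6 = 30.96°;  2α = 61.93°
n_0 = (+0.9769, -0.2139)
n_1 = (+0.9046, +0.4263)
n_2 = (+0.4745, +0.8803)
n_3 = (-0.1652, +0.9863)
n_4 = (-0.7034, +0.7108)
n_5 = (-0.5132, -0.8583)
  (0,1): δ = 142.42°  ·
  (0,2): δ = 105.98°  ·
  (0,3): δ = 68.14°  ·
  (0,4): δ = 32.95°  ✓
  (0,5): δ = 71.47°  ·
  (1,2): δ = 143.56°  ·
  (1,3): δ = 105.72°  ·
  (1,4): δ = 70.53°  ·
  (1,5): δ = 33.89°  ✓
  (2,3): δ = 142.17°  ·
  (2,4): δ = 106.97°  ·
  (2,5): δ = 2.55°  ✓
  (3,4): δ = 144.81°  ·
  (3,5): δ = 40.38°  ✓
  (4,5): δ = 75.58°  ·
antipodal pairs: 4

count = 4; pairs: (0,4), (1,5), (2,5), (3,5)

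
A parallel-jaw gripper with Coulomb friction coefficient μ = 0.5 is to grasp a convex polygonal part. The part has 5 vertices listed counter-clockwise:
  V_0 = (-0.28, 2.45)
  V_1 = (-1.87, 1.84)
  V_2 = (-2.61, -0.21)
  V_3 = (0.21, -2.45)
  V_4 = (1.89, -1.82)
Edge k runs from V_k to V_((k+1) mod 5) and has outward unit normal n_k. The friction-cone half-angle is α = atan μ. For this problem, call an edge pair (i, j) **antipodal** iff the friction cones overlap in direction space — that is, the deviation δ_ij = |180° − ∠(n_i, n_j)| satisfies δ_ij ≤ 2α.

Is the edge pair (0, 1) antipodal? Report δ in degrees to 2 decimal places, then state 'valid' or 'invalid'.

δ = 130.84°, invalid

α = atan 0.5 = 26.57°;  2α = 53.13°
edge 0: e_0 = (-1.59, -0.61);  n_0 = (-0.3582, +0.9336)
edge 1: e_1 = (-0.74, -2.05);  n_1 = (-0.9406, +0.3395)
∠(n_0, n_1) = 49.16°
δ = |180° − 49.16°| = 130.84°
130.84° > 2α = 53.13°  →  invalid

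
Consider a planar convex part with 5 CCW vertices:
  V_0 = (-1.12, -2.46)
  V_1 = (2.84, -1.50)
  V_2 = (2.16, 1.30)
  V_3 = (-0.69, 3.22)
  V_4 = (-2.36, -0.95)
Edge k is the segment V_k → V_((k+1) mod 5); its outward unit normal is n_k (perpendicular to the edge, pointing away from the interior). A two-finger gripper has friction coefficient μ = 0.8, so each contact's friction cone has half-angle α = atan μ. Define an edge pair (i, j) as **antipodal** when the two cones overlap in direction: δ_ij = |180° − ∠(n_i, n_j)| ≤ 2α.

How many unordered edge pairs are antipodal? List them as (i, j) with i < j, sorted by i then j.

count = 5; pairs: (0,2), (0,3), (1,3), (1,4), (2,4)

α = atan 0.8 = 38.66°;  2α = 77.32°
n_0 = (+0.2356, -0.9719)
n_1 = (+0.9718, +0.2360)
n_2 = (+0.5587, +0.8294)
n_3 = (-0.9283, +0.3718)
n_4 = (-0.7728, -0.6346)
  (0,1): δ = 89.98°  ·
  (0,2): δ = 47.59°  ✓
  (0,3): δ = 54.55°  ✓
  (0,4): δ = 115.77°  ·
  (1,2): δ = 137.62°  ·
  (1,3): δ = 35.48°  ✓
  (1,4): δ = 25.74°  ✓
  (2,3): δ = 77.86°  ·
  (2,4): δ = 16.64°  ✓
  (3,4): δ = 118.78°  ·
antipodal pairs: 5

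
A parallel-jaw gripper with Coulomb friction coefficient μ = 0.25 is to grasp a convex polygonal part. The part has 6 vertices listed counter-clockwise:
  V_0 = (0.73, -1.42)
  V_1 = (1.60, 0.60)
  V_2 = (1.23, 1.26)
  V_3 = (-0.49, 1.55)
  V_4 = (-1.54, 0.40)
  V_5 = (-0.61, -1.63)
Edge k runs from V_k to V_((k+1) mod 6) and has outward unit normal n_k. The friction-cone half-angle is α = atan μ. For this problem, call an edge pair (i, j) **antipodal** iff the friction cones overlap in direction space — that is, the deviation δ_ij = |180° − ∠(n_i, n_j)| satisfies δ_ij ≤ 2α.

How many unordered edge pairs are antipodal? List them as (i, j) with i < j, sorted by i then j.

α = atan 0.25 = 14.04°;  2α = 28.07°
n_0 = (+0.9184, -0.3956)
n_1 = (+0.8723, +0.4890)
n_2 = (+0.1663, +0.9861)
n_3 = (-0.7385, +0.6743)
n_4 = (-0.9091, -0.4165)
n_5 = (+0.1548, -0.9879)
  (0,1): δ = 127.42°  ·
  (0,2): δ = 76.27°  ·
  (0,3): δ = 19.10°  ✓
  (0,4): δ = 47.92°  ·
  (0,5): δ = 122.21°  ·
  (1,2): δ = 128.85°  ·
  (1,3): δ = 71.67°  ·
  (1,4): δ = 4.66°  ✓
  (1,5): δ = 69.63°  ·
  (2,3): δ = 122.83°  ·
  (2,4): δ = 55.82°  ·
  (2,5): δ = 18.48°  ✓
  (3,4): δ = 112.99°  ·
  (3,5): δ = 38.70°  ·
  (4,5): δ = 105.71°  ·
antipodal pairs: 3

count = 3; pairs: (0,3), (1,4), (2,5)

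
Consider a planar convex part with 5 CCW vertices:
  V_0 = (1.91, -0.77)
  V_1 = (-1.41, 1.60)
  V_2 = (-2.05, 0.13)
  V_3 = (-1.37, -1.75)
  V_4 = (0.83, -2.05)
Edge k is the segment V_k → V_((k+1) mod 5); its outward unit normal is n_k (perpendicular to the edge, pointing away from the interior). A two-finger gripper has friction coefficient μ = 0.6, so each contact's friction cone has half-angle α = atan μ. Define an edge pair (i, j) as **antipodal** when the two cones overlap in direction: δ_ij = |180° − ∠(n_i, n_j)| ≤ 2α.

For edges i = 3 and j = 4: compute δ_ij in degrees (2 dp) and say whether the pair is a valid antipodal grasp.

α = atan 0.6 = 30.96°;  2α = 61.93°
edge 3: e_3 = (+2.20, -0.30);  n_3 = (-0.1351, -0.9908)
edge 4: e_4 = (+1.08, +1.28);  n_4 = (+0.7643, -0.6449)
∠(n_3, n_4) = 57.61°
δ = |180° − 57.61°| = 122.39°
122.39° > 2α = 61.93°  →  invalid

δ = 122.39°, invalid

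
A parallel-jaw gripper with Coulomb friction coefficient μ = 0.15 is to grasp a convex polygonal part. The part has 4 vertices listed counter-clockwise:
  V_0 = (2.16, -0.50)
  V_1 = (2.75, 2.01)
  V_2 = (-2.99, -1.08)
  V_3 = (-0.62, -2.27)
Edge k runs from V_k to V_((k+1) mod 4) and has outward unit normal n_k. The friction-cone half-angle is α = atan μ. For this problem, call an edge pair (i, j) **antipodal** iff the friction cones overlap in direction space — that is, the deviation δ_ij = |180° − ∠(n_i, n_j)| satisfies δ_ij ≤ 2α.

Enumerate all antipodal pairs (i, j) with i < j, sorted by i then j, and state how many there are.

α = atan 0.15 = 8.53°;  2α = 17.06°
n_0 = (+0.9735, -0.2288)
n_1 = (-0.4740, +0.8805)
n_2 = (-0.4487, -0.8937)
n_3 = (+0.5371, -0.8435)
  (0,1): δ = 48.48°  ·
  (0,2): δ = 76.57°  ·
  (0,3): δ = 135.71°  ·
  (1,2): δ = 54.96°  ·
  (1,3): δ = 4.19°  ✓
  (2,3): δ = 120.85°  ·
antipodal pairs: 1

count = 1; pairs: (1,3)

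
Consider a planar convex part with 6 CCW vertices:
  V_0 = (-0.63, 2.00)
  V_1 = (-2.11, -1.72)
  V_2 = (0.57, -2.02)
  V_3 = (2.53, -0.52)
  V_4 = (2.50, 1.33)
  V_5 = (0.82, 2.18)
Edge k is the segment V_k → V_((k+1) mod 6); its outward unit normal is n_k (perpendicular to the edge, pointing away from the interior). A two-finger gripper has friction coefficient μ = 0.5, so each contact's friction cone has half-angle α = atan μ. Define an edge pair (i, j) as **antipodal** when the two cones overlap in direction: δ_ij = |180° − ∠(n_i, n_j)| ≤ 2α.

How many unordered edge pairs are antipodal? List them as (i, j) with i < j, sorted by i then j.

count = 5; pairs: (0,2), (0,3), (1,4), (1,5), (2,5)

α = atan 0.5 = 26.57°;  2α = 53.13°
n_0 = (-0.9292, +0.3697)
n_1 = (-0.1112, -0.9938)
n_2 = (+0.6078, -0.7941)
n_3 = (+0.9999, +0.0162)
n_4 = (+0.4515, +0.8923)
n_5 = (-0.1232, +0.9924)
  (0,1): δ = 74.69°  ·
  (0,2): δ = 30.88°  ✓
  (0,3): δ = 22.62°  ✓
  (0,4): δ = 84.86°  ·
  (0,5): δ = 118.77°  ·
  (1,2): δ = 136.19°  ·
  (1,3): δ = 82.68°  ·
  (1,4): δ = 20.45°  ✓
  (1,5): δ = 13.46°  ✓
  (2,3): δ = 126.50°  ·
  (2,4): δ = 64.26°  ·
  (2,5): δ = 30.35°  ✓
  (3,4): δ = 117.77°  ·
  (3,5): δ = 83.85°  ·
  (4,5): δ = 146.09°  ·
antipodal pairs: 5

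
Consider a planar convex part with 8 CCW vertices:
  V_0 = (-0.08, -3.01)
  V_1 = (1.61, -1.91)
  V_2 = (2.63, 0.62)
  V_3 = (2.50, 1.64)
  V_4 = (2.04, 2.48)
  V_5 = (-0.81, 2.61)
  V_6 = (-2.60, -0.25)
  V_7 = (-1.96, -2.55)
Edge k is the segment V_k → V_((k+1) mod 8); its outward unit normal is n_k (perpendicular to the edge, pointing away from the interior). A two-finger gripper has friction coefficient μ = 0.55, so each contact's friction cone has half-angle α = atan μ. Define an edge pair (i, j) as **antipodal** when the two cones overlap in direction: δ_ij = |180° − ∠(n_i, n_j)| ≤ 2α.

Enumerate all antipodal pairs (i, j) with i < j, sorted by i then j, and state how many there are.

count = 9; pairs: (0,4), (0,5), (1,5), (1,6), (2,5), (2,6), (3,6), (3,7), (4,7)

α = atan 0.55 = 28.81°;  2α = 57.62°
n_0 = (+0.5455, -0.8381)
n_1 = (+0.9275, -0.3739)
n_2 = (+0.9920, +0.1264)
n_3 = (+0.8771, +0.4803)
n_4 = (+0.0456, +0.9990)
n_5 = (-0.8477, +0.5305)
n_6 = (-0.9634, -0.2681)
n_7 = (-0.2377, -0.9713)
  (0,1): δ = 145.02°  ·
  (0,2): δ = 115.80°  ·
  (0,3): δ = 94.35°  ·
  (0,4): δ = 35.67°  ✓
  (0,5): δ = 24.90°  ✓
  (0,6): δ = 72.49°  ·
  (0,7): δ = 133.19°  ·
  (1,2): δ = 150.78°  ·
  (1,3): δ = 129.34°  ·
  (1,4): δ = 70.65°  ·
  (1,5): δ = 10.08°  ✓
  (1,6): δ = 37.51°  ✓
  (1,7): δ = 98.21°  ·
  (2,3): δ = 158.56°  ·
  (2,4): δ = 99.87°  ·
  (2,5): δ = 39.30°  ✓
  (2,6): δ = 8.29°  ✓
  (2,7): δ = 68.99°  ·
  (3,4): δ = 121.32°  ·
  (3,5): δ = 60.75°  ·
  (3,6): δ = 13.16°  ✓
  (3,7): δ = 47.54°  ✓
  (4,5): δ = 119.43°  ·
  (4,6): δ = 71.84°  ·
  (4,7): δ = 11.14°  ✓
  (5,6): δ = 132.41°  ·
  (5,7): δ = 71.71°  ·
  (6,7): δ = 119.30°  ·
antipodal pairs: 9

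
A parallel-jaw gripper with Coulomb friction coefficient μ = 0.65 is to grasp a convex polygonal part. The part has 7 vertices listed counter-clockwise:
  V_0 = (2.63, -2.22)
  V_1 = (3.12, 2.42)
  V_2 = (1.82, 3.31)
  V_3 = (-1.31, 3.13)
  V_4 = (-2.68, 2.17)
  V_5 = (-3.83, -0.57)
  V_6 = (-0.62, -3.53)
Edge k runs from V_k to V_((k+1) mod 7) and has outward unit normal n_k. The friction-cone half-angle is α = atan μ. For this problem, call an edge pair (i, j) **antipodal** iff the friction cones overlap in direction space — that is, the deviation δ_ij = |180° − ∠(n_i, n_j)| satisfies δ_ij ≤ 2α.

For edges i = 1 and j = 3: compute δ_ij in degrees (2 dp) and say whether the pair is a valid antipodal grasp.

δ = 110.58°, invalid

α = atan 0.65 = 33.02°;  2α = 66.05°
edge 1: e_1 = (-1.30, +0.89);  n_1 = (+0.5649, +0.8252)
edge 3: e_3 = (-1.37, -0.96);  n_3 = (-0.5739, +0.8190)
∠(n_1, n_3) = 69.42°
δ = |180° − 69.42°| = 110.58°
110.58° > 2α = 66.05°  →  invalid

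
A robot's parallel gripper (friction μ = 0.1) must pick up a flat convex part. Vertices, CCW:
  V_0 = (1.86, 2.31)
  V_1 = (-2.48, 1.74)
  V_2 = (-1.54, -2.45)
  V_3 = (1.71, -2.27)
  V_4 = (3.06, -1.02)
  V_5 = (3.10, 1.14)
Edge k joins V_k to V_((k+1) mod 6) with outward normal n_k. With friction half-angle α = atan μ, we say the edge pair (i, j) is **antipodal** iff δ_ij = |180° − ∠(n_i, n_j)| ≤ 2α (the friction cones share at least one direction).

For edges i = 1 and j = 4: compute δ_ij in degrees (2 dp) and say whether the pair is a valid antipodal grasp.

δ = 13.71°, invalid

α = atan 0.1 = 5.71°;  2α = 11.42°
edge 1: e_1 = (+0.94, -4.19);  n_1 = (-0.9757, -0.2189)
edge 4: e_4 = (+0.04, +2.16);  n_4 = (+0.9998, -0.0185)
∠(n_1, n_4) = 166.29°
δ = |180° − 166.29°| = 13.71°
13.71° > 2α = 11.42°  →  invalid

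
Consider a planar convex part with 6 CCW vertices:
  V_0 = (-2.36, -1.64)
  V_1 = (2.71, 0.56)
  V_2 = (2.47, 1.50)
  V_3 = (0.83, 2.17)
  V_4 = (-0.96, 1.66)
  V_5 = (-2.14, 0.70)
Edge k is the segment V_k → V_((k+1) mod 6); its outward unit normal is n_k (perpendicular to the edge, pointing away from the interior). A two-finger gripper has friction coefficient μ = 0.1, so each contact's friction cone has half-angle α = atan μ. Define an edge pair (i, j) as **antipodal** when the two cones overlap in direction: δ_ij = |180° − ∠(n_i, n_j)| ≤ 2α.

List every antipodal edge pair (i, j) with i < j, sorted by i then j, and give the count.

α = atan 0.1 = 5.71°;  2α = 11.42°
n_0 = (+0.3981, -0.9174)
n_1 = (+0.9689, +0.2474)
n_2 = (+0.3782, +0.9257)
n_3 = (-0.2740, +0.9617)
n_4 = (-0.6311, +0.7757)
n_5 = (-0.9956, +0.0936)
  (0,1): δ = 99.13°  ·
  (0,2): δ = 45.68°  ·
  (0,3): δ = 7.55°  ✓
  (0,4): δ = 15.67°  ·
  (0,5): δ = 61.17°  ·
  (1,2): δ = 126.54°  ·
  (1,3): δ = 88.42°  ·
  (1,4): δ = 65.19°  ·
  (1,5): δ = 19.69°  ·
  (2,3): δ = 141.88°  ·
  (2,4): δ = 118.65°  ·
  (2,5): δ = 73.15°  ·
  (3,4): δ = 156.77°  ·
  (3,5): δ = 111.27°  ·
  (4,5): δ = 134.50°  ·
antipodal pairs: 1

count = 1; pairs: (0,3)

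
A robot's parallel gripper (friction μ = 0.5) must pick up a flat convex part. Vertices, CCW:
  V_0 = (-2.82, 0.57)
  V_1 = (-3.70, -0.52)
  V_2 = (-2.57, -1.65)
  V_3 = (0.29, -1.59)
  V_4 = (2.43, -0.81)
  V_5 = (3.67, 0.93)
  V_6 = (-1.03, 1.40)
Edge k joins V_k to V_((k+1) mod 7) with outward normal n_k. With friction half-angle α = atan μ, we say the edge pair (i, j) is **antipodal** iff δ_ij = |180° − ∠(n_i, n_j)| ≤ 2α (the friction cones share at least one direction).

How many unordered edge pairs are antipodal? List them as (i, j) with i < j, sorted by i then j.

count = 9; pairs: (0,2), (0,3), (0,4), (1,5), (2,5), (2,6), (3,5), (3,6), (4,6)

α = atan 0.5 = 26.57°;  2α = 53.13°
n_0 = (-0.7781, +0.6282)
n_1 = (-0.7071, -0.7071)
n_2 = (+0.0210, -0.9998)
n_3 = (+0.3424, -0.9395)
n_4 = (+0.8144, -0.5804)
n_5 = (+0.0995, +0.9950)
n_6 = (-0.4207, +0.9072)
  (0,1): δ = 96.08°  ·
  (0,2): δ = 49.88°  ✓
  (0,3): δ = 31.06°  ✓
  (0,4): δ = 3.44°  ✓
  (0,5): δ = 123.20°  ·
  (0,6): δ = 153.79°  ·
  (1,2): δ = 133.80°  ·
  (1,3): δ = 114.97°  ·
  (1,4): δ = 80.48°  ·
  (1,5): δ = 39.29°  ✓
  (1,6): δ = 69.88°  ·
  (2,3): δ = 161.18°  ·
  (2,4): δ = 126.68°  ·
  (2,5): δ = 6.91°  ✓
  (2,6): δ = 23.67°  ✓
  (3,4): δ = 145.50°  ·
  (3,5): δ = 25.74°  ✓
  (3,6): δ = 4.85°  ✓
  (4,5): δ = 60.24°  ·
  (4,6): δ = 29.65°  ✓
  (5,6): δ = 149.41°  ·
antipodal pairs: 9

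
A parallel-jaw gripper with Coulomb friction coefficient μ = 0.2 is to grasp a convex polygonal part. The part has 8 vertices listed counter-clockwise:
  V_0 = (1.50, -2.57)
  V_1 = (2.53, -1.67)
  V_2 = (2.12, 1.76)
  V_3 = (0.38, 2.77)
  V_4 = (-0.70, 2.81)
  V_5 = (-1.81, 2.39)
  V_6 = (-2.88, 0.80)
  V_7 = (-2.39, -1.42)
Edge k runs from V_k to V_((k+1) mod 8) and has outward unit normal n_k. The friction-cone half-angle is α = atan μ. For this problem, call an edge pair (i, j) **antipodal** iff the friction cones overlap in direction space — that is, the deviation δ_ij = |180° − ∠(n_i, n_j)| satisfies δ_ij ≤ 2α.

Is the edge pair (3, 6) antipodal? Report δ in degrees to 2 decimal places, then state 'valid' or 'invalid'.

δ = 75.43°, invalid

α = atan 0.2 = 11.31°;  2α = 22.62°
edge 3: e_3 = (-1.08, +0.04);  n_3 = (+0.0370, +0.9993)
edge 6: e_6 = (+0.49, -2.22);  n_6 = (-0.9765, -0.2155)
∠(n_3, n_6) = 104.57°
δ = |180° − 104.57°| = 75.43°
75.43° > 2α = 22.62°  →  invalid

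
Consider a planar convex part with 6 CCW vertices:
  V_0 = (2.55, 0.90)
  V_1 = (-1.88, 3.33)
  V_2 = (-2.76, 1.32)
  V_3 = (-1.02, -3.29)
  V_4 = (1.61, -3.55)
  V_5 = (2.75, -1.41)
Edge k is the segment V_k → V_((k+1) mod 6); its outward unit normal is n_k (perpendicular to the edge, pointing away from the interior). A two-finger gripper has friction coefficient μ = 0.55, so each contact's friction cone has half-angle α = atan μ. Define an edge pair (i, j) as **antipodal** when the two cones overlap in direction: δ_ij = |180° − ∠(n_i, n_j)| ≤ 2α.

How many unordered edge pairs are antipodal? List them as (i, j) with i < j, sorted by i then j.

count = 6; pairs: (0,2), (0,3), (1,4), (1,5), (2,4), (2,5)

α = atan 0.55 = 28.81°;  2α = 57.62°
n_0 = (+0.4809, +0.8768)
n_1 = (-0.9161, +0.4011)
n_2 = (-0.9356, -0.3531)
n_3 = (-0.0984, -0.9951)
n_4 = (+0.8826, -0.4702)
n_5 = (+0.9963, +0.0863)
  (0,1): δ = 84.90°  ·
  (0,2): δ = 40.58°  ✓
  (0,3): δ = 23.10°  ✓
  (0,4): δ = 90.70°  ·
  (0,5): δ = 123.69°  ·
  (1,2): δ = 135.68°  ·
  (1,3): δ = 72.00°  ·
  (1,4): δ = 4.40°  ✓
  (1,5): δ = 28.59°  ✓
  (2,3): δ = 116.32°  ·
  (2,4): δ = 48.72°  ✓
  (2,5): δ = 15.73°  ✓
  (3,4): δ = 112.40°  ·
  (3,5): δ = 79.41°  ·
  (4,5): δ = 147.01°  ·
antipodal pairs: 6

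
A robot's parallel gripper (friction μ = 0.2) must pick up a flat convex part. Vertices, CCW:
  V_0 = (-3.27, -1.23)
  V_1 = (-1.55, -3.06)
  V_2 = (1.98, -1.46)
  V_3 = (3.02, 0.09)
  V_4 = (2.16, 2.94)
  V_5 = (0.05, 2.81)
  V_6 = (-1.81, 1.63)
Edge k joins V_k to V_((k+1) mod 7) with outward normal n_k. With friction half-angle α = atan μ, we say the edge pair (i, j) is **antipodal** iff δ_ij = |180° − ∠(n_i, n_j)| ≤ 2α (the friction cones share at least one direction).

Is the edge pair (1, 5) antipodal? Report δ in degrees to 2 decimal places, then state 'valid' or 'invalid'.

α = atan 0.2 = 11.31°;  2α = 22.62°
edge 1: e_1 = (+3.53, +1.60);  n_1 = (+0.4128, -0.9108)
edge 5: e_5 = (-1.86, -1.18);  n_5 = (-0.5357, +0.8444)
∠(n_1, n_5) = 171.99°
δ = |180° − 171.99°| = 8.01°
8.01° ≤ 2α = 22.62°  →  valid

δ = 8.01°, valid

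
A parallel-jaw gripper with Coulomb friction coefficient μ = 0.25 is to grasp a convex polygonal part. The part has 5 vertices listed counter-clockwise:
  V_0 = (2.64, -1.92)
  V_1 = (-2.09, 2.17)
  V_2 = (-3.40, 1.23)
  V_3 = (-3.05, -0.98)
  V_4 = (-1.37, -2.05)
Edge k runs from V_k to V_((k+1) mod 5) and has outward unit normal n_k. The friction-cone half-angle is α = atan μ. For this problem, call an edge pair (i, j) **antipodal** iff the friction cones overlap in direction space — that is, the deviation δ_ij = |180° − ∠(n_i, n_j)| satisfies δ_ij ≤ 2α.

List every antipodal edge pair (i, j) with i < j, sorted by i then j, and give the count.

α = atan 0.25 = 14.04°;  2α = 28.07°
n_0 = (+0.6541, +0.7564)
n_1 = (-0.5830, +0.8125)
n_2 = (-0.9877, -0.1564)
n_3 = (-0.5372, -0.8435)
n_4 = (+0.0324, -0.9995)
  (0,1): δ = 103.49°  ·
  (0,2): δ = 40.15°  ·
  (0,3): δ = 8.36°  ✓
  (0,4): δ = 42.71°  ·
  (1,2): δ = 116.66°  ·
  (1,3): δ = 68.15°  ·
  (1,4): δ = 33.80°  ·
  (2,3): δ = 131.49°  ·
  (2,4): δ = 97.14°  ·
  (3,4): δ = 145.65°  ·
antipodal pairs: 1

count = 1; pairs: (0,3)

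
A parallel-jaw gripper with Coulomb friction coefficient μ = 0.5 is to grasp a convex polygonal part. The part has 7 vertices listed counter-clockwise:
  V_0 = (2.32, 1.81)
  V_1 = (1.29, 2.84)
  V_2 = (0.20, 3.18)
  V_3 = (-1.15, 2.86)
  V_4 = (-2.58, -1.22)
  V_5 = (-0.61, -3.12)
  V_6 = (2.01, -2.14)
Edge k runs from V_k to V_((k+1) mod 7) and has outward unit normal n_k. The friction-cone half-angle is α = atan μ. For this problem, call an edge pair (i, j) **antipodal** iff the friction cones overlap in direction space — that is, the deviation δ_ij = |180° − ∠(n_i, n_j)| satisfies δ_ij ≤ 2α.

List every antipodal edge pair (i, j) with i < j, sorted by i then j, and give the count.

count = 7; pairs: (0,4), (1,4), (1,5), (2,5), (3,5), (3,6), (4,6)

α = atan 0.5 = 26.57°;  2α = 53.13°
n_0 = (+0.7071, +0.7071)
n_1 = (+0.2978, +0.9546)
n_2 = (-0.2306, +0.9730)
n_3 = (-0.9437, +0.3308)
n_4 = (-0.6942, -0.7198)
n_5 = (+0.3503, -0.9366)
n_6 = (+0.9969, -0.0782)
  (0,1): δ = 152.32°  ·
  (0,2): δ = 121.66°  ·
  (0,3): δ = 64.32°  ·
  (0,4): δ = 1.04°  ✓
  (0,5): δ = 65.51°  ·
  (0,6): δ = 130.51°  ·
  (1,2): δ = 149.34°  ·
  (1,3): δ = 91.99°  ·
  (1,4): δ = 26.64°  ✓
  (1,5): δ = 37.83°  ✓
  (1,6): δ = 102.84°  ·
  (2,3): δ = 122.65°  ·
  (2,4): δ = 57.30°  ·
  (2,5): δ = 7.17°  ✓
  (2,6): δ = 72.18°  ·
  (3,4): δ = 114.65°  ·
  (3,5): δ = 50.18°  ✓
  (3,6): δ = 14.83°  ✓
  (4,5): δ = 115.53°  ·
  (4,6): δ = 50.52°  ✓
  (5,6): δ = 115.00°  ·
antipodal pairs: 7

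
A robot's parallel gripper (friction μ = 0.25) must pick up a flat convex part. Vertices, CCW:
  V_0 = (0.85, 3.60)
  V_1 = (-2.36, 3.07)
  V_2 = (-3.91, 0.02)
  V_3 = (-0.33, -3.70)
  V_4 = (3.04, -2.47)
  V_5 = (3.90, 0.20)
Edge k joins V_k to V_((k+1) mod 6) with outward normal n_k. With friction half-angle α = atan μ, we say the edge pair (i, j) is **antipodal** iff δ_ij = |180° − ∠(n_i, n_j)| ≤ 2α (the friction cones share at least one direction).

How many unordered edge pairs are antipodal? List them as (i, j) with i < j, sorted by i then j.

count = 3; pairs: (0,3), (1,4), (2,5)

α = atan 0.25 = 14.04°;  2α = 28.07°
n_0 = (-0.1629, +0.9866)
n_1 = (-0.8915, +0.4530)
n_2 = (-0.7205, -0.6934)
n_3 = (+0.3429, -0.9394)
n_4 = (+0.9518, -0.3066)
n_5 = (+0.7444, +0.6678)
  (0,1): δ = 126.31°  ·
  (0,2): δ = 55.47°  ·
  (0,3): δ = 10.68°  ✓
  (0,4): δ = 62.77°  ·
  (0,5): δ = 122.52°  ·
  (1,2): δ = 109.16°  ·
  (1,3): δ = 43.01°  ·
  (1,4): δ = 9.09°  ✓
  (1,5): δ = 68.83°  ·
  (2,3): δ = 113.85°  ·
  (2,4): δ = 61.75°  ·
  (2,5): δ = 2.01°  ✓
  (3,4): δ = 127.90°  ·
  (3,5): δ = 68.16°  ·
  (4,5): δ = 120.25°  ·
antipodal pairs: 3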